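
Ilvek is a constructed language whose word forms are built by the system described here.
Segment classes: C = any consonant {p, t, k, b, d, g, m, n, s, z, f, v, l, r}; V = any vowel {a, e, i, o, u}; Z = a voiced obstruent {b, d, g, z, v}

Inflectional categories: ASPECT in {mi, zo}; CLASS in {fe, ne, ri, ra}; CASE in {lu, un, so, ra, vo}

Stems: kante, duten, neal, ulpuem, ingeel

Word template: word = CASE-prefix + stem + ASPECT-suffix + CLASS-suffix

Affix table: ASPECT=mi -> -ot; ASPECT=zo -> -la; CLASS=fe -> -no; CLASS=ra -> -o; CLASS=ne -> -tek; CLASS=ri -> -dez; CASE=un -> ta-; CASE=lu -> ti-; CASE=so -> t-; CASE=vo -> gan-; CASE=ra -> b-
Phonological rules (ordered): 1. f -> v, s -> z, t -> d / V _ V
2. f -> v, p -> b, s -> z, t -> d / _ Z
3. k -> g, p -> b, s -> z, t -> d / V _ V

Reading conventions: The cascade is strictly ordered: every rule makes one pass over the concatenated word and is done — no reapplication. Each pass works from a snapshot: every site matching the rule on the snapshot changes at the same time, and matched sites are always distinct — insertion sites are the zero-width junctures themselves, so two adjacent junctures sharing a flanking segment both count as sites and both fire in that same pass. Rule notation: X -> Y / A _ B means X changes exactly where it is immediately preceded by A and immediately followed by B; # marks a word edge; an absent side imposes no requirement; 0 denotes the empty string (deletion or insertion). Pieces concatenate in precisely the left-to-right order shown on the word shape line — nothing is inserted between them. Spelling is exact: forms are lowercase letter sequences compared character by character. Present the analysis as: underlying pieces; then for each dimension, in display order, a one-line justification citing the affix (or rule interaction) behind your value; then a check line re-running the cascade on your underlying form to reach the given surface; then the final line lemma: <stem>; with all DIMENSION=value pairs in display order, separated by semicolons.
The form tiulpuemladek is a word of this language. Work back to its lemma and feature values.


underlying: ti-ulpuem-la-tek
ASPECT=zo - signalled by the affix -la
CLASS=ne - signalled by the affix -tek
CASE=lu - signalled by the affix ti-
check: tiulpuemlatek -> tiulpuemladek -> tiulpuemladek -> tiulpuemladek
lemma: ulpuem; ASPECT=zo; CLASS=ne; CASE=lu


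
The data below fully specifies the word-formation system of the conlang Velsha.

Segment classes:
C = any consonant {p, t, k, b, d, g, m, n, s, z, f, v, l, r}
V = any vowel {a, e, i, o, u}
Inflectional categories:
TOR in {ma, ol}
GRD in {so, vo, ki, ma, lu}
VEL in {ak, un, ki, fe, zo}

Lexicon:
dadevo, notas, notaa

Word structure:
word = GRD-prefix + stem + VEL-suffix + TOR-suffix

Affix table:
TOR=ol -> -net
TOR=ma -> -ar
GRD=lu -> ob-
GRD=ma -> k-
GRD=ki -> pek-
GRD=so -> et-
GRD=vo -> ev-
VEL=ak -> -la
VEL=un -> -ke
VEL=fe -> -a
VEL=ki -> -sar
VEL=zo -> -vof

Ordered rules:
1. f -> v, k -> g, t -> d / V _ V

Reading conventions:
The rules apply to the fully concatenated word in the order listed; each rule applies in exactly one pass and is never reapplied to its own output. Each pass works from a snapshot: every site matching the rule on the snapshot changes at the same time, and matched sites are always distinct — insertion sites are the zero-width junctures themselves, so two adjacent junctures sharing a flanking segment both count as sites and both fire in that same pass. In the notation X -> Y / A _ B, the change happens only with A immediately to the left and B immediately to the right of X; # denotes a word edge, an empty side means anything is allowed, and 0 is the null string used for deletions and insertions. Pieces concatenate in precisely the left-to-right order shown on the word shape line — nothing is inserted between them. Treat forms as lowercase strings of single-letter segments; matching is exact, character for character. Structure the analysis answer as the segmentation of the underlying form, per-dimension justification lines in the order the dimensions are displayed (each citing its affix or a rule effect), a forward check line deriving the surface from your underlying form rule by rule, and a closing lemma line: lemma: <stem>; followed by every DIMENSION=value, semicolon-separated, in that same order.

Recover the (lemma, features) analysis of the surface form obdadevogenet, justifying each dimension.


underlying: ob-dadevo-ke-net
TOR=ol - signalled by the affix -net
GRD=lu - signalled by the affix ob-
VEL=un - signalled by the affix -ke
check: obdadevokenet -> obdadevogenet
lemma: dadevo; TOR=ol; GRD=lu; VEL=un


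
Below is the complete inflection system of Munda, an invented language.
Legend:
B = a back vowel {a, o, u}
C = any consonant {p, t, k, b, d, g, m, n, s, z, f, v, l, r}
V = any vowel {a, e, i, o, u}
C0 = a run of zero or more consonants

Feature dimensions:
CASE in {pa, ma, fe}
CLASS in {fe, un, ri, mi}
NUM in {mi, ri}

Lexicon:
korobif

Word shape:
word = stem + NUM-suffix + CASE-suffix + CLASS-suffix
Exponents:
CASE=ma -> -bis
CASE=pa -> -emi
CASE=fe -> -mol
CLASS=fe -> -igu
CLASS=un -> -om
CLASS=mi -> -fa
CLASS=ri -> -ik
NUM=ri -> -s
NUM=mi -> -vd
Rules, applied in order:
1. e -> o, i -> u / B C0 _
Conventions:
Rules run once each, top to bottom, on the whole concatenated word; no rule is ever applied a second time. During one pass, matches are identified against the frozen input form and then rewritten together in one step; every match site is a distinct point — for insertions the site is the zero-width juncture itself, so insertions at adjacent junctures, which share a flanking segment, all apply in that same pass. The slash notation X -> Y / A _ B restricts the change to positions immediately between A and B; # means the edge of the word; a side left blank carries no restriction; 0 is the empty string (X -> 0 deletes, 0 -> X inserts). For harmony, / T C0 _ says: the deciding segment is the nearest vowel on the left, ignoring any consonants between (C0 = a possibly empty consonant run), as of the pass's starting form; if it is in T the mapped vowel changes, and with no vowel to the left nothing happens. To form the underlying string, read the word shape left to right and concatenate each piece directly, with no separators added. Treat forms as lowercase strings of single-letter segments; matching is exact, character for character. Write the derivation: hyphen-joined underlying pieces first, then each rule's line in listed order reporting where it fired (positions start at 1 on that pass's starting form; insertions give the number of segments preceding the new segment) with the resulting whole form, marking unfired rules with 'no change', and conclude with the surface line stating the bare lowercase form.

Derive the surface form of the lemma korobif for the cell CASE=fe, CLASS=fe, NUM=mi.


underlying: korobif-vd-mol-igu
1. e -> o, i -> u / B C0 _: fires at position(s) 6, 13: korobufvdmolugu
surface: korobufvdmolugu


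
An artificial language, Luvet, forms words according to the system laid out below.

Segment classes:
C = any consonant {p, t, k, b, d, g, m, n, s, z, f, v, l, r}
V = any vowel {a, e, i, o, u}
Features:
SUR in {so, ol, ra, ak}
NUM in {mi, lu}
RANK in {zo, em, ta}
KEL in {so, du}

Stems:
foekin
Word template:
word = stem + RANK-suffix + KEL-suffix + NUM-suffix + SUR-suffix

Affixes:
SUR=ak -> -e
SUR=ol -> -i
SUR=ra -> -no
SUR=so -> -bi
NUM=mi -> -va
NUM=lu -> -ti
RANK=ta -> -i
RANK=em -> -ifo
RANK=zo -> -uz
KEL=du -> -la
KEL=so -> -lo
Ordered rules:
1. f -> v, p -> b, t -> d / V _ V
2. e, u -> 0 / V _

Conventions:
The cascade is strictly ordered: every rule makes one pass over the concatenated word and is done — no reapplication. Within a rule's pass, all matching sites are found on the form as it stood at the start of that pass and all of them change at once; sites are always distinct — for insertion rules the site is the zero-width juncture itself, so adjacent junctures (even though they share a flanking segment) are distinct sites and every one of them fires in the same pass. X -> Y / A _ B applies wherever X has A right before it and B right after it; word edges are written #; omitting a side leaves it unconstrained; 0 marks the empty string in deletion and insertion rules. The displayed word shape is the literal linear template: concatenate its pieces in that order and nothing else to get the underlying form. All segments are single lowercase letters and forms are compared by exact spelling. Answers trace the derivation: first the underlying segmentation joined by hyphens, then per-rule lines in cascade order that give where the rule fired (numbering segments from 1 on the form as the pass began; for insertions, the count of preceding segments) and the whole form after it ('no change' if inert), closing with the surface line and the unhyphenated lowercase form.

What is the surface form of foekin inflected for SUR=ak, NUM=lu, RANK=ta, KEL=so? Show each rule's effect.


underlying: foekin-i-lo-ti-e
1. f -> v, p -> b, t -> d / V _ V: fires at position(s) 10: foekinilodie
2. e, u -> 0 / V _: fires at position(s) 3, 12: fokinilodi
surface: fokinilodi


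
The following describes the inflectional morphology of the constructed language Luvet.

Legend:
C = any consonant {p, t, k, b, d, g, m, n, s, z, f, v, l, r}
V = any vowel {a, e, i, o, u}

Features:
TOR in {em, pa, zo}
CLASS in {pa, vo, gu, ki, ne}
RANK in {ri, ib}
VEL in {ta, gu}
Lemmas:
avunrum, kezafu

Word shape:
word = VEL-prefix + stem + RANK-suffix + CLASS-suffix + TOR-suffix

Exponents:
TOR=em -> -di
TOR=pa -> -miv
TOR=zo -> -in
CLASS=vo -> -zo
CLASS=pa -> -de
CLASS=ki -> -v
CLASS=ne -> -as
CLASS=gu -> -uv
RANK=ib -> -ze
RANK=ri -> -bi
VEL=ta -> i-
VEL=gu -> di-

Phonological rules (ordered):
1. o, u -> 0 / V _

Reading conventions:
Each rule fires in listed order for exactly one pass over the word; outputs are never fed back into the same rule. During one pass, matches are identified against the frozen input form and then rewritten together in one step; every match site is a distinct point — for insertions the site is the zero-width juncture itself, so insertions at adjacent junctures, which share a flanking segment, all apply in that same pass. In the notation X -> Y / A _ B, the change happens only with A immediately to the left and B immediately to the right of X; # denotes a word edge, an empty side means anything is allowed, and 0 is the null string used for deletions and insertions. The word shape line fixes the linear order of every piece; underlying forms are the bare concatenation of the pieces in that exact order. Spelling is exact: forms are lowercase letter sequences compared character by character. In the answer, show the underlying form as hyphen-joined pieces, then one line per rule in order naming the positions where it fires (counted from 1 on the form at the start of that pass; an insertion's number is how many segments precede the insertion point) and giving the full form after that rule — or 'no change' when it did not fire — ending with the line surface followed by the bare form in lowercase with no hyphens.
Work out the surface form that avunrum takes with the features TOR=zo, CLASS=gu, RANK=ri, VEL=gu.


underlying: di-avunrum-bi-uv-in
1. o, u -> 0 / V _: fires at position(s) 12: diavunrumbivin
surface: diavunrumbivin


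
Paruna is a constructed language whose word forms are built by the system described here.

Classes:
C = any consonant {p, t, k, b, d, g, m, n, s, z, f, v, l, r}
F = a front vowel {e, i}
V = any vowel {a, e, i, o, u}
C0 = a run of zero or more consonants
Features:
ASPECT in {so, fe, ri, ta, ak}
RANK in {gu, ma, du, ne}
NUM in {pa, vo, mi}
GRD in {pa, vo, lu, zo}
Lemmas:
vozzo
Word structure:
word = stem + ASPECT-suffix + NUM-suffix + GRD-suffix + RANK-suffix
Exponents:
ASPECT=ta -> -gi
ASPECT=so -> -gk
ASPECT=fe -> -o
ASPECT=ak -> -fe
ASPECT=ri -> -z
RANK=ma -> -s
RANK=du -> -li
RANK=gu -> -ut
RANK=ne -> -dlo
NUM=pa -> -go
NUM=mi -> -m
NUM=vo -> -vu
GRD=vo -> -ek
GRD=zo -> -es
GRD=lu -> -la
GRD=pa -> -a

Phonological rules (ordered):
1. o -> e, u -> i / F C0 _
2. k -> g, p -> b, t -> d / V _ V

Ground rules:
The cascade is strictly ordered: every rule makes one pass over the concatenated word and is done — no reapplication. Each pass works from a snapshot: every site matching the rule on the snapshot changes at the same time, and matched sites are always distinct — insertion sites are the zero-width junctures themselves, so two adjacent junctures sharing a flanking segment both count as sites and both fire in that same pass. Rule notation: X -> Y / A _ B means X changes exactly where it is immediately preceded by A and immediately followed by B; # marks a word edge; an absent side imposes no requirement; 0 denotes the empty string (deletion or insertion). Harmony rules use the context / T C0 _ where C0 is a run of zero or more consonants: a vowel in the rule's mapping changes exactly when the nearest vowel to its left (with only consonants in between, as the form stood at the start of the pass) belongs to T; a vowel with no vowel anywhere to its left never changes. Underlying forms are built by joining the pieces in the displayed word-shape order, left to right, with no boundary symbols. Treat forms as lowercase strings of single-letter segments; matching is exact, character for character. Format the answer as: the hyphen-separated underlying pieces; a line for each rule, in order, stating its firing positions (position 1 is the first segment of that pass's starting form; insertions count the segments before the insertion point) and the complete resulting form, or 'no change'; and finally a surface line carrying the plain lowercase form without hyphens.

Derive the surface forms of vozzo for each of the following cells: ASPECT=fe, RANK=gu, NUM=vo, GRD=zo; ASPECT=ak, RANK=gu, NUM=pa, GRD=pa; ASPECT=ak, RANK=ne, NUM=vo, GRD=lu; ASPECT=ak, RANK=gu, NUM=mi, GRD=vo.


cell ASPECT=fe, RANK=gu, NUM=vo, GRD=zo:
underlying: vozzo-o-vu-es-ut
1. o -> e, u -> i / F C0 _: fires at position(s) 11: vozzoovuesit
2. k -> g, p -> b, t -> d / V _ V: no change
surface: vozzoovuesit

cell ASPECT=ak, RANK=gu, NUM=pa, GRD=pa:
underlying: vozzo-fe-go-a-ut
1. o -> e, u -> i / F C0 _: fires at position(s) 9: vozzofegeaut
2. k -> g, p -> b, t -> d / V _ V: no change
surface: vozzofegeaut

cell ASPECT=ak, RANK=ne, NUM=vo, GRD=lu:
underlying: vozzo-fe-vu-la-dlo
1. o -> e, u -> i / F C0 _: fires at position(s) 9: vozzofeviladlo
2. k -> g, p -> b, t -> d / V _ V: no change
surface: vozzofeviladlo

cell ASPECT=ak, RANK=gu, NUM=mi, GRD=vo:
underlying: vozzo-fe-m-ek-ut
1. o -> e, u -> i / F C0 _: fires at position(s) 11: vozzofemekit
2. k -> g, p -> b, t -> d / V _ V: fires at position(s) 10: vozzofemegit
surface: vozzofemegit


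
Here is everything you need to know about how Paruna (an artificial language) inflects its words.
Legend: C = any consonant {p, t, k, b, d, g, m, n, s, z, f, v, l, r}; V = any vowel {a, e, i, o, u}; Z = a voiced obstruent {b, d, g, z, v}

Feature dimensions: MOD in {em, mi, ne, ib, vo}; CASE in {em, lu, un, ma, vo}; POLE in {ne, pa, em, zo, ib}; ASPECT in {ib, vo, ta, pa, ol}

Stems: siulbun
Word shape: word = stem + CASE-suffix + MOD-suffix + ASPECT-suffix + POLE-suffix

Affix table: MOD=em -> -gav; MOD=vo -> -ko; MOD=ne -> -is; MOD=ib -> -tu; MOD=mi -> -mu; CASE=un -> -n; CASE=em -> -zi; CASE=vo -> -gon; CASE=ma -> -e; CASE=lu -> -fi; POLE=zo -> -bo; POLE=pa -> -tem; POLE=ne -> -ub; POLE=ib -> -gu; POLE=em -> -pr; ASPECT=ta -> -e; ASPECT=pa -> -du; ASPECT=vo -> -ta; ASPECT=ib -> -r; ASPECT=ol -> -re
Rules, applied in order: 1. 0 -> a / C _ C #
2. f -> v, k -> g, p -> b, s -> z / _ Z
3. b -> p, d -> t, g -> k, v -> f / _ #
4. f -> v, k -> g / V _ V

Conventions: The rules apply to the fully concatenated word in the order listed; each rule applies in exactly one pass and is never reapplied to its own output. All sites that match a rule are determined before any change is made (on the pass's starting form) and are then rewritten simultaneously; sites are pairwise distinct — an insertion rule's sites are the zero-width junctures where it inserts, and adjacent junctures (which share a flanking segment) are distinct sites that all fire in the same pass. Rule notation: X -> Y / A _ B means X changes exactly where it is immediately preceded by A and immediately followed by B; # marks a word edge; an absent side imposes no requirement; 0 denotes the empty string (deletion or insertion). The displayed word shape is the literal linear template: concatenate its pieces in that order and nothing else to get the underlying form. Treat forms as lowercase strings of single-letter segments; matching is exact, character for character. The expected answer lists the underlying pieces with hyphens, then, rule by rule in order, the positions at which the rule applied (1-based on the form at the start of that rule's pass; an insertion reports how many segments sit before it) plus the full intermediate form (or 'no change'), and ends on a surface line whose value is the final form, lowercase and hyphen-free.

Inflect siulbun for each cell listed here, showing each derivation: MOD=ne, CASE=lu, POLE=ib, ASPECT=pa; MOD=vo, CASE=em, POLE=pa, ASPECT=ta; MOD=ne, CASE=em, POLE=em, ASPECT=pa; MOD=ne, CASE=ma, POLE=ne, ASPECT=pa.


cell MOD=ne, CASE=lu, POLE=ib, ASPECT=pa:
underlying: siulbun-fi-is-du-gu
1. 0 -> a / C _ C #: no change
2. f -> v, k -> g, p -> b, s -> z / _ Z: fires at position(s) 11: siulbunfiizdugu
3. b -> p, d -> t, g -> k, v -> f / _ #: no change
4. f -> v, k -> g / V _ V: no change
surface: siulbunfiizdugu

cell MOD=vo, CASE=em, POLE=pa, ASPECT=ta:
underlying: siulbun-zi-ko-e-tem
1. 0 -> a / C _ C #: no change
2. f -> v, k -> g, p -> b, s -> z / _ Z: no change
3. b -> p, d -> t, g -> k, v -> f / _ #: no change
4. f -> v, k -> g / V _ V: fires at position(s) 10: siulbunzigoetem
surface: siulbunzigoetem

cell MOD=ne, CASE=em, POLE=em, ASPECT=pa:
underlying: siulbun-zi-is-du-pr
1. 0 -> a / C _ C #: inserts after position(s) 14: siulbunziisdupar
2. f -> v, k -> g, p -> b, s -> z / _ Z: fires at position(s) 11: siulbunziizdupar
3. b -> p, d -> t, g -> k, v -> f / _ #: no change
4. f -> v, k -> g / V _ V: no change
surface: siulbunziizdupar

cell MOD=ne, CASE=ma, POLE=ne, ASPECT=pa:
underlying: siulbun-e-is-du-ub
1. 0 -> a / C _ C #: no change
2. f -> v, k -> g, p -> b, s -> z / _ Z: fires at position(s) 10: siulbuneizduub
3. b -> p, d -> t, g -> k, v -> f / _ #: fires at position(s) 14: siulbuneizduup
4. f -> v, k -> g / V _ V: no change
surface: siulbuneizduup


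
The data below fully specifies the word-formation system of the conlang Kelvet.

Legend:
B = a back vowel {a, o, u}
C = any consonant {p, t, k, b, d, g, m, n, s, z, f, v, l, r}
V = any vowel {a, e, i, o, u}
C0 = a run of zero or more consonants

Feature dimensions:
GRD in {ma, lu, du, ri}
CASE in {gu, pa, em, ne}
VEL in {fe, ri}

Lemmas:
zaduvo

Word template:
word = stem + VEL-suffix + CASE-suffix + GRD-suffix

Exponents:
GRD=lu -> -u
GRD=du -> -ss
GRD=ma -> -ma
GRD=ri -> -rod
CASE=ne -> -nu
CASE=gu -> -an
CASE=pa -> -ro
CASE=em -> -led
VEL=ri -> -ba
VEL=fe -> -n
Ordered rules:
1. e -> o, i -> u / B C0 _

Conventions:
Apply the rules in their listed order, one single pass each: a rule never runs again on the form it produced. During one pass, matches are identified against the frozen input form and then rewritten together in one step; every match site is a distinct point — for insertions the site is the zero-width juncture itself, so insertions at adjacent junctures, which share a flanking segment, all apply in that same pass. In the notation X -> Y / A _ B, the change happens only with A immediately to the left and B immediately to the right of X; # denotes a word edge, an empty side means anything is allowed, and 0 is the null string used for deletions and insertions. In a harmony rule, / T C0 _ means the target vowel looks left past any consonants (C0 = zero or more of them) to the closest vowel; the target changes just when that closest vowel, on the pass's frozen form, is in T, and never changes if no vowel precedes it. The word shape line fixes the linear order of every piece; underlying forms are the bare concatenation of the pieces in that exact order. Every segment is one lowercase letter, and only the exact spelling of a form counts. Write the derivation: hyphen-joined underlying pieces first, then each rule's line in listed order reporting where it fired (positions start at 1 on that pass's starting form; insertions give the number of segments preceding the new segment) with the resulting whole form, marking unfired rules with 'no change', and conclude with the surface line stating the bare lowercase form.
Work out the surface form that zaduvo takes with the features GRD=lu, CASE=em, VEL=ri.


underlying: zaduvo-ba-led-u
1. e -> o, i -> u / B C0 _: fires at position(s) 10: zaduvobalodu
surface: zaduvobalodu


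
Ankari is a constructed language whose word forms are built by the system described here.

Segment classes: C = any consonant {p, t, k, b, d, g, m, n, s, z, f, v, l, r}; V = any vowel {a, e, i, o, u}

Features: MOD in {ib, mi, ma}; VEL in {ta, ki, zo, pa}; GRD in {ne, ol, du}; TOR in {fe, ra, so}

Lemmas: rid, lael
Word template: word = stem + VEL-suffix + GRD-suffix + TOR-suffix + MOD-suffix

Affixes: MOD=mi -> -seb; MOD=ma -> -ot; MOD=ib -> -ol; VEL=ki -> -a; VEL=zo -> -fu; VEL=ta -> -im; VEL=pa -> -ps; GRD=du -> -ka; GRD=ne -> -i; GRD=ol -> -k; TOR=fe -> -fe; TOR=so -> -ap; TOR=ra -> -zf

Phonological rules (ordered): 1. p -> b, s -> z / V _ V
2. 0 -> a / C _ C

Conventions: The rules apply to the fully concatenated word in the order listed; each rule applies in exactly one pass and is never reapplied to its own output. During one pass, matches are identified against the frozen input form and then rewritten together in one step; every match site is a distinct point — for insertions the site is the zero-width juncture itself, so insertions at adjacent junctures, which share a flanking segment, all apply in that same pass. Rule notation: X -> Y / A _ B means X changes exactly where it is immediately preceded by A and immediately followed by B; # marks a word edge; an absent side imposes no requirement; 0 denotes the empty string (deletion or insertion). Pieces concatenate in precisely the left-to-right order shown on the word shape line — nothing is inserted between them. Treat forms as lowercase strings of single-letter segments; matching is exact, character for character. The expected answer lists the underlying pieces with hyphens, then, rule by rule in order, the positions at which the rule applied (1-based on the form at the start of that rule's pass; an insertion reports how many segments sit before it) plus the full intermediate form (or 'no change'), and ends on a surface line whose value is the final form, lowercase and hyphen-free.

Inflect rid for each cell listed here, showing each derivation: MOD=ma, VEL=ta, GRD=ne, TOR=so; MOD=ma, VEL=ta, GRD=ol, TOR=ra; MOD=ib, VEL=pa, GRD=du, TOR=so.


cell MOD=ma, VEL=ta, GRD=ne, TOR=so:
underlying: rid-im-i-ap-ot
1. p -> b, s -> z / V _ V: fires at position(s) 8: ridimiabot
2. 0 -> a / C _ C: no change
surface: ridimiabot

cell MOD=ma, VEL=ta, GRD=ol, TOR=ra:
underlying: rid-im-k-zf-ot
1. p -> b, s -> z / V _ V: no change
2. 0 -> a / C _ C: inserts after position(s) 5, 6, 7: ridimakazafot
surface: ridimakazafot

cell MOD=ib, VEL=pa, GRD=du, TOR=so:
underlying: rid-ps-ka-ap-ol
1. p -> b, s -> z / V _ V: fires at position(s) 9: ridpskaabol
2. 0 -> a / C _ C: inserts after position(s) 3, 4, 5: ridapasakaabol
surface: ridapasakaabol


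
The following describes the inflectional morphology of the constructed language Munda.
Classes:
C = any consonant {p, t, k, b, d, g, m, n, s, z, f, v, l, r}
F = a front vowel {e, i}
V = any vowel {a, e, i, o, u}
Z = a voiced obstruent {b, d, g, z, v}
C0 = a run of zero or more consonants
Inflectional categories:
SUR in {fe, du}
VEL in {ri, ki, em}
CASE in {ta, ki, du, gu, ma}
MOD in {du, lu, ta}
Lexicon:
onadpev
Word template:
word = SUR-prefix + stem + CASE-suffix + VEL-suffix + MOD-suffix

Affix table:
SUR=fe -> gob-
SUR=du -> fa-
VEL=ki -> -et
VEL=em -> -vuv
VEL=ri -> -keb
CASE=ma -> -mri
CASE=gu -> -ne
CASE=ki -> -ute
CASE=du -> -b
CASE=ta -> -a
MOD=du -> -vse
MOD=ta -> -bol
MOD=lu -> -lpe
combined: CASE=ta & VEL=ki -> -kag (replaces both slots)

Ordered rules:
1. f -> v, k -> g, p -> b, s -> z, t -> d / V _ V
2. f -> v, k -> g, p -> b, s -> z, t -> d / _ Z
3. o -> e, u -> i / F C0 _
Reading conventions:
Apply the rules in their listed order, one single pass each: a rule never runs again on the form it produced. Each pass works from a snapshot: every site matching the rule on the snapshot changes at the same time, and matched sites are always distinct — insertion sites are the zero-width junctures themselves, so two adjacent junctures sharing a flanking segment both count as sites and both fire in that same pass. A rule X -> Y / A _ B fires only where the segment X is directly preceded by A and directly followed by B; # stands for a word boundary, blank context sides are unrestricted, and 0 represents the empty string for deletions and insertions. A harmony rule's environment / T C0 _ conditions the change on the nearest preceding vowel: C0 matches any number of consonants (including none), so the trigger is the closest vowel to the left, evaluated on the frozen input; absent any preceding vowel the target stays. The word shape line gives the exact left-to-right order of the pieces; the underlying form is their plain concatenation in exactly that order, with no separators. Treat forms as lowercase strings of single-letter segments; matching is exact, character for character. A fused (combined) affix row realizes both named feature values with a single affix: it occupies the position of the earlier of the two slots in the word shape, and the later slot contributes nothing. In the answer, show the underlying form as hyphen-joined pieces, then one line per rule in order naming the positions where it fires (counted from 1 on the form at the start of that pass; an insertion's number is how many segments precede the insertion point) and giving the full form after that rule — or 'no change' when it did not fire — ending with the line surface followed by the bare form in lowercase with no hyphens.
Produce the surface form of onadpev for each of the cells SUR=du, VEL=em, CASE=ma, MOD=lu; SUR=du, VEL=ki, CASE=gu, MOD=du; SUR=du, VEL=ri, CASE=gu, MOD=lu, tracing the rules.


cell SUR=du, VEL=em, CASE=ma, MOD=lu:
underlying: fa-onadpev-mri-vuv-lpe
1. f -> v, k -> g, p -> b, s -> z, t -> d / V _ V: no change
2. f -> v, k -> g, p -> b, s -> z, t -> d / _ Z: no change
3. o -> e, u -> i / F C0 _: fires at position(s) 14: faonadpevmrivivlpe
surface: faonadpevmrivivlpe

cell SUR=du, VEL=ki, CASE=gu, MOD=du:
underlying: fa-onadpev-ne-et-vse
1. f -> v, k -> g, p -> b, s -> z, t -> d / V _ V: no change
2. f -> v, k -> g, p -> b, s -> z, t -> d / _ Z: fires at position(s) 13: faonadpevneedvse
3. o -> e, u -> i / F C0 _: no change
surface: faonadpevneedvse

cell SUR=du, VEL=ri, CASE=gu, MOD=lu:
underlying: fa-onadpev-ne-keb-lpe
1. f -> v, k -> g, p -> b, s -> z, t -> d / V _ V: fires at position(s) 12: faonadpevnegeblpe
2. f -> v, k -> g, p -> b, s -> z, t -> d / _ Z: no change
3. o -> e, u -> i / F C0 _: no change
surface: faonadpevnegeblpe


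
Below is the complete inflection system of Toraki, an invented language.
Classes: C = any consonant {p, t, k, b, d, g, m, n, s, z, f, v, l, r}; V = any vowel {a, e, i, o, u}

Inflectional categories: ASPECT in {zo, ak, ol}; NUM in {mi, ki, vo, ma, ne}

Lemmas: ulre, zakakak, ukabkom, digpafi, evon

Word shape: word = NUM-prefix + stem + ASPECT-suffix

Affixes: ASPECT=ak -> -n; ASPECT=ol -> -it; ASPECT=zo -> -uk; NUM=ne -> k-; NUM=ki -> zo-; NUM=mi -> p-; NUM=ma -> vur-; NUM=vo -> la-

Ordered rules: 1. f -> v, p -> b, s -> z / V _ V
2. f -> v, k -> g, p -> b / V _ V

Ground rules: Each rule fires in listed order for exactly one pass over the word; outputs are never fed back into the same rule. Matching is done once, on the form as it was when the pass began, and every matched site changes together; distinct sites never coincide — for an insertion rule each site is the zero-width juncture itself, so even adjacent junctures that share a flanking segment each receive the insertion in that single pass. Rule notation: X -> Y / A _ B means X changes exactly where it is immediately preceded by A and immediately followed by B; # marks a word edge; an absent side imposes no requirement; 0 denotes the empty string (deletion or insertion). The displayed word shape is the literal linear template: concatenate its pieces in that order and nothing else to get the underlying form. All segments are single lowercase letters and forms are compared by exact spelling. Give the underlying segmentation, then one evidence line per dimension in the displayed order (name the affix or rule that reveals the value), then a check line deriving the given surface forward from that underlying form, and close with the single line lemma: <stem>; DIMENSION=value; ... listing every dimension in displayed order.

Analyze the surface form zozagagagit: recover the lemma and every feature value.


underlying: zo-zakakak-it
ASPECT=ol - signalled by the affix -it
NUM=ki - signalled by the affix zo-
check: zozakakakit -> zozakakakit -> zozagagagit
lemma: zakakak; ASPECT=ol; NUM=ki


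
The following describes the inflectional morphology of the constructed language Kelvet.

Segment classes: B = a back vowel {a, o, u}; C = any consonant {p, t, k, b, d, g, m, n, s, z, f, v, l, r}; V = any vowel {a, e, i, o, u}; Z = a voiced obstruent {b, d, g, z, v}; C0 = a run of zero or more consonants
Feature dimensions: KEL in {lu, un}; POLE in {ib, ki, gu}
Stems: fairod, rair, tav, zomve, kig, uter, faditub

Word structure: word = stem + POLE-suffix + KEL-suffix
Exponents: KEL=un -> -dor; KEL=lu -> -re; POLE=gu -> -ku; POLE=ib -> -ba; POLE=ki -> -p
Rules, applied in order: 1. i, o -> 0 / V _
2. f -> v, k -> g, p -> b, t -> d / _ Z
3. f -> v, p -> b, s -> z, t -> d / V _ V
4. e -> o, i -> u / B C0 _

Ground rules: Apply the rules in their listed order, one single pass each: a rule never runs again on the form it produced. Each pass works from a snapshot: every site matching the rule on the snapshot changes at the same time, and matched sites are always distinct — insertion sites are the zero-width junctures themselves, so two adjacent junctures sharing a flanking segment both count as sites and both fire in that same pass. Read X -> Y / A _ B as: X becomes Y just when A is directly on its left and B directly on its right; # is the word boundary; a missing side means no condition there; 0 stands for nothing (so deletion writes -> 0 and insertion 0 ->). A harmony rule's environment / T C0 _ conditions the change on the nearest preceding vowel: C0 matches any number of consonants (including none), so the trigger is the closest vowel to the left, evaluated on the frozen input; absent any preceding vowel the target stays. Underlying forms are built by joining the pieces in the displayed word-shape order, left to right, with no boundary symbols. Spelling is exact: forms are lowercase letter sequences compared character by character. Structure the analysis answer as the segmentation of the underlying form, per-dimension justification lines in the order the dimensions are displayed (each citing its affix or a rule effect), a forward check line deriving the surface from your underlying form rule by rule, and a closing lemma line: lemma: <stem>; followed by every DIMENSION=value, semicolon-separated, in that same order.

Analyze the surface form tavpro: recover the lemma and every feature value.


underlying: tav-p-re
KEL=lu - signalled by the affix -re
POLE=ki - signalled by the affix -p
check: tavpre -> tavpre -> tavpre -> tavpre -> tavpro
lemma: tav; KEL=lu; POLE=ki


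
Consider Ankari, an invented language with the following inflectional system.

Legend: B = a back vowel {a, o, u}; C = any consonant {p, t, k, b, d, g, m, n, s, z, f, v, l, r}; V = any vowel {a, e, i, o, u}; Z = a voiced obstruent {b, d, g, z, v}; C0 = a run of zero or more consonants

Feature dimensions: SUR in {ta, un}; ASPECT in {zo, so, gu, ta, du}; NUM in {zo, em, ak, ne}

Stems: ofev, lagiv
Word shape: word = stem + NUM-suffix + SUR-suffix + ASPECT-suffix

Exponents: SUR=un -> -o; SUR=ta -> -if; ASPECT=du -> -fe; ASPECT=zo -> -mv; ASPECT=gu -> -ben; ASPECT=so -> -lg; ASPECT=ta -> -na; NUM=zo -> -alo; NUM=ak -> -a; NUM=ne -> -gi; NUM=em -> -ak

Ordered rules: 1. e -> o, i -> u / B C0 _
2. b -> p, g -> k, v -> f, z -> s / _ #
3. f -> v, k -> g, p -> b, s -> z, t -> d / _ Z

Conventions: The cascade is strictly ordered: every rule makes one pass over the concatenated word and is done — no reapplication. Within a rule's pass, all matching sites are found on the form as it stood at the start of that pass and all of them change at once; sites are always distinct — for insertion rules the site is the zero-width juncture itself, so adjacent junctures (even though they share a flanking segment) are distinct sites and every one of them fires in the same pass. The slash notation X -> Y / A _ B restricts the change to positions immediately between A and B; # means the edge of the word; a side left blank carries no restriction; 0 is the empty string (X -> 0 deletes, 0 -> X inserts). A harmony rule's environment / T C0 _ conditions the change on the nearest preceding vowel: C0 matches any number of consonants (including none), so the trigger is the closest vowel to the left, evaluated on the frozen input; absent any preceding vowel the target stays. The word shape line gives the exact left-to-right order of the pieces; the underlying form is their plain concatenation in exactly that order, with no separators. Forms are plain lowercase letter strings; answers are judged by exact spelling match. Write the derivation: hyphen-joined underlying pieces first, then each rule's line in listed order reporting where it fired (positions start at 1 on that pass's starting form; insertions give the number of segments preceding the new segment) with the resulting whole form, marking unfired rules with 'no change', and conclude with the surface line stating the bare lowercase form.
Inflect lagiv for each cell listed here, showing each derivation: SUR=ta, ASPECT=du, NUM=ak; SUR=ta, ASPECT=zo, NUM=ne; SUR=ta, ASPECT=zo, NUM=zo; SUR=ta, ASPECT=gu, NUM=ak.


cell SUR=ta, ASPECT=du, NUM=ak:
underlying: lagiv-a-if-fe
1. e -> o, i -> u / B C0 _: fires at position(s) 4, 7: laguvauffe
2. b -> p, g -> k, v -> f, z -> s / _ #: no change
3. f -> v, k -> g, p -> b, s -> z, t -> d / _ Z: no change
surface: laguvauffe

cell SUR=ta, ASPECT=zo, NUM=ne:
underlying: lagiv-gi-if-mv
1. e -> o, i -> u / B C0 _: fires at position(s) 4: laguvgiifmv
2. b -> p, g -> k, v -> f, z -> s / _ #: fires at position(s) 11: laguvgiifmf
3. f -> v, k -> g, p -> b, s -> z, t -> d / _ Z: no change
surface: laguvgiifmf

cell SUR=ta, ASPECT=zo, NUM=zo:
underlying: lagiv-alo-if-mv
1. e -> o, i -> u / B C0 _: fires at position(s) 4, 9: laguvaloufmv
2. b -> p, g -> k, v -> f, z -> s / _ #: fires at position(s) 12: laguvaloufmf
3. f -> v, k -> g, p -> b, s -> z, t -> d / _ Z: no change
surface: laguvaloufmf

cell SUR=ta, ASPECT=gu, NUM=ak:
underlying: lagiv-a-if-ben
1. e -> o, i -> u / B C0 _: fires at position(s) 4, 7: laguvaufben
2. b -> p, g -> k, v -> f, z -> s / _ #: no change
3. f -> v, k -> g, p -> b, s -> z, t -> d / _ Z: fires at position(s) 8: laguvauvben
surface: laguvauvben


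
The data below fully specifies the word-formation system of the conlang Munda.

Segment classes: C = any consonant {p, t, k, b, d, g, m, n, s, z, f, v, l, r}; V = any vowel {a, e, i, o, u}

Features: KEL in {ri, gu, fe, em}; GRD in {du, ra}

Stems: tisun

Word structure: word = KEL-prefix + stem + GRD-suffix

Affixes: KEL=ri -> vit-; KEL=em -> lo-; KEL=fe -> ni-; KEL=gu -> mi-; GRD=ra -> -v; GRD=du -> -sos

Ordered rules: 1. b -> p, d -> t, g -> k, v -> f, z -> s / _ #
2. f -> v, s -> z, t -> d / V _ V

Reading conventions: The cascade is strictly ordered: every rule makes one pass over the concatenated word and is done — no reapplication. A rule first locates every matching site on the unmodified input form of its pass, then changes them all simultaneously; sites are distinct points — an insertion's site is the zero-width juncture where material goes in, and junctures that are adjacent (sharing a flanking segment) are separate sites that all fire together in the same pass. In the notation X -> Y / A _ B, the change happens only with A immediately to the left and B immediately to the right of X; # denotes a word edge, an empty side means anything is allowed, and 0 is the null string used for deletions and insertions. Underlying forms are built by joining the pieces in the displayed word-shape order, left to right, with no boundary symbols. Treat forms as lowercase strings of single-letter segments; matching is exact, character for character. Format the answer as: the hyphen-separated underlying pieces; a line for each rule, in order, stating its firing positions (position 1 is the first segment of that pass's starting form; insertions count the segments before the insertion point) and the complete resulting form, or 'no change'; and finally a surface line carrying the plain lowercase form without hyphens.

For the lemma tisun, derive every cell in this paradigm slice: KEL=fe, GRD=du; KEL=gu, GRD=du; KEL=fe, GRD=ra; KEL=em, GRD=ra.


cell KEL=fe, GRD=du:
underlying: ni-tisun-sos
1. b -> p, d -> t, g -> k, v -> f, z -> s / _ #: no change
2. f -> v, s -> z, t -> d / V _ V: fires at position(s) 3, 5: nidizunsos
surface: nidizunsos

cell KEL=gu, GRD=du:
underlying: mi-tisun-sos
1. b -> p, d -> t, g -> k, v -> f, z -> s / _ #: no change
2. f -> v, s -> z, t -> d / V _ V: fires at position(s) 3, 5: midizunsos
surface: midizunsos

cell KEL=fe, GRD=ra:
underlying: ni-tisun-v
1. b -> p, d -> t, g -> k, v -> f, z -> s / _ #: fires at position(s) 8: nitisunf
2. f -> v, s -> z, t -> d / V _ V: fires at position(s) 3, 5: nidizunf
surface: nidizunf

cell KEL=em, GRD=ra:
underlying: lo-tisun-v
1. b -> p, d -> t, g -> k, v -> f, z -> s / _ #: fires at position(s) 8: lotisunf
2. f -> v, s -> z, t -> d / V _ V: fires at position(s) 3, 5: lodizunf
surface: lodizunf


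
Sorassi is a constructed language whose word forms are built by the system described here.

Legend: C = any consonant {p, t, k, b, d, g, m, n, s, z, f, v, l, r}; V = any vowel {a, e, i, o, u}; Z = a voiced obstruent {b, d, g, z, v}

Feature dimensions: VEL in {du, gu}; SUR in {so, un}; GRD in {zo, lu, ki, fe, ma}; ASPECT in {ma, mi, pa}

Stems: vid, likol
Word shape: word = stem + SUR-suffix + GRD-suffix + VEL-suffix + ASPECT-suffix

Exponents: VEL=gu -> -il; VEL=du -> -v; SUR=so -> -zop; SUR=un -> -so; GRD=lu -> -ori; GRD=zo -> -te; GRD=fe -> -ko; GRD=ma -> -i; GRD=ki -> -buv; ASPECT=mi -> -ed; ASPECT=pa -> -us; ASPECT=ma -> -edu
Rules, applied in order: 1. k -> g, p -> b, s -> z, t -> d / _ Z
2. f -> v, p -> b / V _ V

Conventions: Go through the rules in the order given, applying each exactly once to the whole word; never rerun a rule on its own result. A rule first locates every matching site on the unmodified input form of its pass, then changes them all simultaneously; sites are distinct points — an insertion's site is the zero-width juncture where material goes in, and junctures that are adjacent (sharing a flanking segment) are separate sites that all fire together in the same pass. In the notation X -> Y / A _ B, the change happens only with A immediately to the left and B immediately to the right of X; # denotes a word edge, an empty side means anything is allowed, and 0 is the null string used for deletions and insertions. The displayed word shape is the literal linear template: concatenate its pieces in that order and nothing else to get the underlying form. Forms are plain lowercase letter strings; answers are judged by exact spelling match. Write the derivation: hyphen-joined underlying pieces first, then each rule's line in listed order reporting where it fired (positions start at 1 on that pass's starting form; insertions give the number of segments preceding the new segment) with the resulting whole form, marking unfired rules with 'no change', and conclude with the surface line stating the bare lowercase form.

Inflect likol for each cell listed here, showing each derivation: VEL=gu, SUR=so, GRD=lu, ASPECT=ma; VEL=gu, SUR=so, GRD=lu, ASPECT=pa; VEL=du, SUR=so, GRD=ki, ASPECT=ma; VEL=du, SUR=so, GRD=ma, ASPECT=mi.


cell VEL=gu, SUR=so, GRD=lu, ASPECT=ma:
underlying: likol-zop-ori-il-edu
1. k -> g, p -> b, s -> z, t -> d / _ Z: no change
2. f -> v, p -> b / V _ V: fires at position(s) 8: likolzoboriiledu
surface: likolzoboriiledu

cell VEL=gu, SUR=so, GRD=lu, ASPECT=pa:
underlying: likol-zop-ori-il-us
1. k -> g, p -> b, s -> z, t -> d / _ Z: no change
2. f -> v, p -> b / V _ V: fires at position(s) 8: likolzoboriilus
surface: likolzoboriilus

cell VEL=du, SUR=so, GRD=ki, ASPECT=ma:
underlying: likol-zop-buv-v-edu
1. k -> g, p -> b, s -> z, t -> d / _ Z: fires at position(s) 8: likolzobbuvvedu
2. f -> v, p -> b / V _ V: no change
surface: likolzobbuvvedu

cell VEL=du, SUR=so, GRD=ma, ASPECT=mi:
underlying: likol-zop-i-v-ed
1. k -> g, p -> b, s -> z, t -> d / _ Z: no change
2. f -> v, p -> b / V _ V: fires at position(s) 8: likolzobived
surface: likolzobived
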